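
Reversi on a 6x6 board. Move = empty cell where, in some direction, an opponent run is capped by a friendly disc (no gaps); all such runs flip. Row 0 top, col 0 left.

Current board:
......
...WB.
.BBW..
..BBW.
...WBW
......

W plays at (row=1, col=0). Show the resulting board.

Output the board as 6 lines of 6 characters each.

Place W at (1,0); scan 8 dirs for brackets.
Dir NW: edge -> no flip
Dir N: first cell '.' (not opp) -> no flip
Dir NE: first cell '.' (not opp) -> no flip
Dir W: edge -> no flip
Dir E: first cell '.' (not opp) -> no flip
Dir SW: edge -> no flip
Dir S: first cell '.' (not opp) -> no flip
Dir SE: opp run (2,1) (3,2) capped by W -> flip
All flips: (2,1) (3,2)

Answer: ......
W..WB.
.WBW..
..WBW.
...WBW
......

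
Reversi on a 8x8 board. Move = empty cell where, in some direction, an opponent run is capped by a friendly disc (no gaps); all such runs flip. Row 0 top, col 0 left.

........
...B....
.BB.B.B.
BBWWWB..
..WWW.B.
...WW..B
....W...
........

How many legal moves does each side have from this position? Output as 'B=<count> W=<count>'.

-- B to move --
(2,3): no bracket -> illegal
(2,5): no bracket -> illegal
(4,1): no bracket -> illegal
(4,5): no bracket -> illegal
(5,1): flips 2 -> legal
(5,2): flips 2 -> legal
(5,5): flips 2 -> legal
(6,2): flips 2 -> legal
(6,3): no bracket -> illegal
(6,5): flips 3 -> legal
(7,3): no bracket -> illegal
(7,4): flips 4 -> legal
(7,5): flips 3 -> legal
B mobility = 7
-- W to move --
(0,2): no bracket -> illegal
(0,3): no bracket -> illegal
(0,4): no bracket -> illegal
(1,0): flips 1 -> legal
(1,1): flips 1 -> legal
(1,2): flips 1 -> legal
(1,4): flips 1 -> legal
(1,5): flips 1 -> legal
(1,6): no bracket -> illegal
(1,7): flips 2 -> legal
(2,0): flips 1 -> legal
(2,3): no bracket -> illegal
(2,5): no bracket -> illegal
(2,7): no bracket -> illegal
(3,6): flips 1 -> legal
(3,7): no bracket -> illegal
(4,0): no bracket -> illegal
(4,1): no bracket -> illegal
(4,5): no bracket -> illegal
(4,7): no bracket -> illegal
(5,5): no bracket -> illegal
(5,6): no bracket -> illegal
(6,6): no bracket -> illegal
(6,7): no bracket -> illegal
W mobility = 8

Answer: B=7 W=8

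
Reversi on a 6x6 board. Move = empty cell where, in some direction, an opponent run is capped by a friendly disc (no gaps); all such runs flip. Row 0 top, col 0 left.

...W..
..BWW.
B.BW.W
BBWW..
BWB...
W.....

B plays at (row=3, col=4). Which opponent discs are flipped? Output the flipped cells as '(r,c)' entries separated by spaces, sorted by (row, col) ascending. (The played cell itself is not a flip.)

Answer: (2,3) (3,2) (3,3)

Derivation:
Dir NW: opp run (2,3) capped by B -> flip
Dir N: first cell '.' (not opp) -> no flip
Dir NE: opp run (2,5), next=edge -> no flip
Dir W: opp run (3,3) (3,2) capped by B -> flip
Dir E: first cell '.' (not opp) -> no flip
Dir SW: first cell '.' (not opp) -> no flip
Dir S: first cell '.' (not opp) -> no flip
Dir SE: first cell '.' (not opp) -> no flip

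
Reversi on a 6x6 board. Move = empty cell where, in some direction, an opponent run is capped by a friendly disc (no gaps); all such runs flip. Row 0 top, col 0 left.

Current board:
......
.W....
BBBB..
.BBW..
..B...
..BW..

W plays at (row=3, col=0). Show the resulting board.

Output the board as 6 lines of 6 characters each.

Place W at (3,0); scan 8 dirs for brackets.
Dir NW: edge -> no flip
Dir N: opp run (2,0), next='.' -> no flip
Dir NE: opp run (2,1), next='.' -> no flip
Dir W: edge -> no flip
Dir E: opp run (3,1) (3,2) capped by W -> flip
Dir SW: edge -> no flip
Dir S: first cell '.' (not opp) -> no flip
Dir SE: first cell '.' (not opp) -> no flip
All flips: (3,1) (3,2)

Answer: ......
.W....
BBBB..
WWWW..
..B...
..BW..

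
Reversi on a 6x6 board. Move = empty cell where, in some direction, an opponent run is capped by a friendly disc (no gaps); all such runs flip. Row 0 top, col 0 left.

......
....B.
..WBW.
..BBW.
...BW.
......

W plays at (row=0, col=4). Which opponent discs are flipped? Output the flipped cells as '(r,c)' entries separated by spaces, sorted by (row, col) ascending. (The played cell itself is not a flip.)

Dir NW: edge -> no flip
Dir N: edge -> no flip
Dir NE: edge -> no flip
Dir W: first cell '.' (not opp) -> no flip
Dir E: first cell '.' (not opp) -> no flip
Dir SW: first cell '.' (not opp) -> no flip
Dir S: opp run (1,4) capped by W -> flip
Dir SE: first cell '.' (not opp) -> no flip

Answer: (1,4)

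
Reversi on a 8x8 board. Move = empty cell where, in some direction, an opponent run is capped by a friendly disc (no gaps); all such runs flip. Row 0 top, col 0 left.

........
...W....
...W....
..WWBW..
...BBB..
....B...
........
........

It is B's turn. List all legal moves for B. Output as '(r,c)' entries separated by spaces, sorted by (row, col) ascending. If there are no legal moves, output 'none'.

Answer: (0,3) (1,2) (2,1) (2,2) (2,5) (2,6) (3,1) (3,6)

Derivation:
(0,2): no bracket -> illegal
(0,3): flips 3 -> legal
(0,4): no bracket -> illegal
(1,2): flips 1 -> legal
(1,4): no bracket -> illegal
(2,1): flips 1 -> legal
(2,2): flips 1 -> legal
(2,4): no bracket -> illegal
(2,5): flips 1 -> legal
(2,6): flips 1 -> legal
(3,1): flips 2 -> legal
(3,6): flips 1 -> legal
(4,1): no bracket -> illegal
(4,2): no bracket -> illegal
(4,6): no bracket -> illegal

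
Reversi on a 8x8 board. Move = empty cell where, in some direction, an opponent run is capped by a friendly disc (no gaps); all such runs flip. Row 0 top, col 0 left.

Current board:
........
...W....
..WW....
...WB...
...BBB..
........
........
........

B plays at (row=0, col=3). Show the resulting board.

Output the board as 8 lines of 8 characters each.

Answer: ...B....
...B....
..WB....
...BB...
...BBB..
........
........
........

Derivation:
Place B at (0,3); scan 8 dirs for brackets.
Dir NW: edge -> no flip
Dir N: edge -> no flip
Dir NE: edge -> no flip
Dir W: first cell '.' (not opp) -> no flip
Dir E: first cell '.' (not opp) -> no flip
Dir SW: first cell '.' (not opp) -> no flip
Dir S: opp run (1,3) (2,3) (3,3) capped by B -> flip
Dir SE: first cell '.' (not opp) -> no flip
All flips: (1,3) (2,3) (3,3)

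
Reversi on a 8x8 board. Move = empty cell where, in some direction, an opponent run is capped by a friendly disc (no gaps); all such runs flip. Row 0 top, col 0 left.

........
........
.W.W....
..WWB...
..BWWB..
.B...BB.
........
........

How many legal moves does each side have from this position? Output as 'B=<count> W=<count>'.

-- B to move --
(1,0): no bracket -> illegal
(1,1): no bracket -> illegal
(1,2): flips 1 -> legal
(1,3): no bracket -> illegal
(1,4): no bracket -> illegal
(2,0): no bracket -> illegal
(2,2): flips 3 -> legal
(2,4): flips 1 -> legal
(3,0): no bracket -> illegal
(3,1): flips 2 -> legal
(3,5): no bracket -> illegal
(4,1): no bracket -> illegal
(5,2): flips 1 -> legal
(5,3): no bracket -> illegal
(5,4): flips 1 -> legal
B mobility = 6
-- W to move --
(2,4): flips 1 -> legal
(2,5): flips 1 -> legal
(3,1): no bracket -> illegal
(3,5): flips 1 -> legal
(3,6): no bracket -> illegal
(4,0): no bracket -> illegal
(4,1): flips 1 -> legal
(4,6): flips 1 -> legal
(4,7): no bracket -> illegal
(5,0): no bracket -> illegal
(5,2): flips 1 -> legal
(5,3): no bracket -> illegal
(5,4): no bracket -> illegal
(5,7): no bracket -> illegal
(6,0): flips 2 -> legal
(6,1): no bracket -> illegal
(6,2): no bracket -> illegal
(6,4): no bracket -> illegal
(6,5): no bracket -> illegal
(6,6): flips 1 -> legal
(6,7): flips 3 -> legal
W mobility = 9

Answer: B=6 W=9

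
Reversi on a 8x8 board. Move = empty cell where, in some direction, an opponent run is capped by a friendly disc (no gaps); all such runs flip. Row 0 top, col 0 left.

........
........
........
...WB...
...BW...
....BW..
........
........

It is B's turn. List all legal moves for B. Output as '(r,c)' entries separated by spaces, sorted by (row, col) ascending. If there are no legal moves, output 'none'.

Answer: (2,3) (3,2) (4,5) (5,6)

Derivation:
(2,2): no bracket -> illegal
(2,3): flips 1 -> legal
(2,4): no bracket -> illegal
(3,2): flips 1 -> legal
(3,5): no bracket -> illegal
(4,2): no bracket -> illegal
(4,5): flips 1 -> legal
(4,6): no bracket -> illegal
(5,3): no bracket -> illegal
(5,6): flips 1 -> legal
(6,4): no bracket -> illegal
(6,5): no bracket -> illegal
(6,6): no bracket -> illegal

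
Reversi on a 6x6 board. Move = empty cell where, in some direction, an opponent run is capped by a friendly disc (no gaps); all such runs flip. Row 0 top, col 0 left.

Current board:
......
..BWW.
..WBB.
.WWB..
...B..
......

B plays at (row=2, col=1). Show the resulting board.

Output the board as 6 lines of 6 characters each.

Answer: ......
..BWW.
.BBBB.
.WBB..
...B..
......

Derivation:
Place B at (2,1); scan 8 dirs for brackets.
Dir NW: first cell '.' (not opp) -> no flip
Dir N: first cell '.' (not opp) -> no flip
Dir NE: first cell 'B' (not opp) -> no flip
Dir W: first cell '.' (not opp) -> no flip
Dir E: opp run (2,2) capped by B -> flip
Dir SW: first cell '.' (not opp) -> no flip
Dir S: opp run (3,1), next='.' -> no flip
Dir SE: opp run (3,2) capped by B -> flip
All flips: (2,2) (3,2)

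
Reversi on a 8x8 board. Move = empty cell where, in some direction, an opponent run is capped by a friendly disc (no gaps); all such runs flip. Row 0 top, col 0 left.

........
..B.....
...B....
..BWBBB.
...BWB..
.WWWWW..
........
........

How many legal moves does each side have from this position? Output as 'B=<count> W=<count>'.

Answer: B=5 W=10

Derivation:
-- B to move --
(2,2): no bracket -> illegal
(2,4): no bracket -> illegal
(4,0): no bracket -> illegal
(4,1): no bracket -> illegal
(4,2): no bracket -> illegal
(4,6): no bracket -> illegal
(5,0): no bracket -> illegal
(5,6): no bracket -> illegal
(6,0): no bracket -> illegal
(6,1): flips 1 -> legal
(6,2): flips 2 -> legal
(6,3): flips 2 -> legal
(6,4): flips 2 -> legal
(6,5): flips 2 -> legal
(6,6): no bracket -> illegal
B mobility = 5
-- W to move --
(0,1): no bracket -> illegal
(0,2): no bracket -> illegal
(0,3): no bracket -> illegal
(1,1): no bracket -> illegal
(1,3): flips 1 -> legal
(1,4): no bracket -> illegal
(2,1): flips 2 -> legal
(2,2): no bracket -> illegal
(2,4): flips 1 -> legal
(2,5): flips 4 -> legal
(2,6): flips 1 -> legal
(2,7): flips 2 -> legal
(3,1): flips 1 -> legal
(3,7): flips 3 -> legal
(4,1): no bracket -> illegal
(4,2): flips 1 -> legal
(4,6): flips 1 -> legal
(4,7): no bracket -> illegal
(5,6): no bracket -> illegal
W mobility = 10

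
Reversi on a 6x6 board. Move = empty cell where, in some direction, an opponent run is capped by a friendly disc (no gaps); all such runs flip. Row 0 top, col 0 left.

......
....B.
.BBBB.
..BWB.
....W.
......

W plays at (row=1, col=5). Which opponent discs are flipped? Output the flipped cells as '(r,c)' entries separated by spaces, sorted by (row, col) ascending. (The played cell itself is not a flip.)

Dir NW: first cell '.' (not opp) -> no flip
Dir N: first cell '.' (not opp) -> no flip
Dir NE: edge -> no flip
Dir W: opp run (1,4), next='.' -> no flip
Dir E: edge -> no flip
Dir SW: opp run (2,4) capped by W -> flip
Dir S: first cell '.' (not opp) -> no flip
Dir SE: edge -> no flip

Answer: (2,4)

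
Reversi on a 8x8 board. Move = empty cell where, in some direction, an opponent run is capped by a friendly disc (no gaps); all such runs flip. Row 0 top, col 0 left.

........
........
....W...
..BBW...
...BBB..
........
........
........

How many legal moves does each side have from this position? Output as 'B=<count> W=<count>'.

-- B to move --
(1,3): no bracket -> illegal
(1,4): flips 2 -> legal
(1,5): flips 1 -> legal
(2,3): flips 1 -> legal
(2,5): flips 1 -> legal
(3,5): flips 1 -> legal
B mobility = 5
-- W to move --
(2,1): no bracket -> illegal
(2,2): no bracket -> illegal
(2,3): no bracket -> illegal
(3,1): flips 2 -> legal
(3,5): no bracket -> illegal
(3,6): no bracket -> illegal
(4,1): no bracket -> illegal
(4,2): flips 1 -> legal
(4,6): no bracket -> illegal
(5,2): flips 1 -> legal
(5,3): no bracket -> illegal
(5,4): flips 1 -> legal
(5,5): no bracket -> illegal
(5,6): flips 1 -> legal
W mobility = 5

Answer: B=5 W=5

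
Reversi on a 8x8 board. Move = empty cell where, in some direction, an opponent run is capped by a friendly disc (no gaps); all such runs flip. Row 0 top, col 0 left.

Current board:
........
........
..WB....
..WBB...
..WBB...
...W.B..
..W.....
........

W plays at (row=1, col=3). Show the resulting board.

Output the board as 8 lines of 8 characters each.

Answer: ........
...W....
..WW....
..WWB...
..WWB...
...W.B..
..W.....
........

Derivation:
Place W at (1,3); scan 8 dirs for brackets.
Dir NW: first cell '.' (not opp) -> no flip
Dir N: first cell '.' (not opp) -> no flip
Dir NE: first cell '.' (not opp) -> no flip
Dir W: first cell '.' (not opp) -> no flip
Dir E: first cell '.' (not opp) -> no flip
Dir SW: first cell 'W' (not opp) -> no flip
Dir S: opp run (2,3) (3,3) (4,3) capped by W -> flip
Dir SE: first cell '.' (not opp) -> no flip
All flips: (2,3) (3,3) (4,3)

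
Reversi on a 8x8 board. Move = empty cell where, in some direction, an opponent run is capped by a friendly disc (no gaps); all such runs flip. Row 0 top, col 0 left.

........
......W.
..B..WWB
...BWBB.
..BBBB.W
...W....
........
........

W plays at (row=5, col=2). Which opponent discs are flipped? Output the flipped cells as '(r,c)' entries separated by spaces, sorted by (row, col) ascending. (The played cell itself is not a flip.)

Answer: (4,3)

Derivation:
Dir NW: first cell '.' (not opp) -> no flip
Dir N: opp run (4,2), next='.' -> no flip
Dir NE: opp run (4,3) capped by W -> flip
Dir W: first cell '.' (not opp) -> no flip
Dir E: first cell 'W' (not opp) -> no flip
Dir SW: first cell '.' (not opp) -> no flip
Dir S: first cell '.' (not opp) -> no flip
Dir SE: first cell '.' (not opp) -> no flip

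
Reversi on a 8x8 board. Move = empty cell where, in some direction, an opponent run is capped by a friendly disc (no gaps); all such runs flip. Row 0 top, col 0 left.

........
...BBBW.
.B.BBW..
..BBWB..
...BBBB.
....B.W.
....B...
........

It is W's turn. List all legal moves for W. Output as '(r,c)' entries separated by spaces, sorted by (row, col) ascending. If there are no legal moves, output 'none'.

Answer: (0,3) (0,4) (0,5) (1,2) (2,2) (3,1) (3,6) (5,2) (5,5) (7,4)

Derivation:
(0,2): no bracket -> illegal
(0,3): flips 1 -> legal
(0,4): flips 2 -> legal
(0,5): flips 1 -> legal
(0,6): no bracket -> illegal
(1,0): no bracket -> illegal
(1,1): no bracket -> illegal
(1,2): flips 4 -> legal
(2,0): no bracket -> illegal
(2,2): flips 2 -> legal
(2,6): no bracket -> illegal
(3,0): no bracket -> illegal
(3,1): flips 2 -> legal
(3,6): flips 2 -> legal
(3,7): no bracket -> illegal
(4,1): no bracket -> illegal
(4,2): no bracket -> illegal
(4,7): no bracket -> illegal
(5,2): flips 1 -> legal
(5,3): no bracket -> illegal
(5,5): flips 2 -> legal
(5,7): no bracket -> illegal
(6,3): no bracket -> illegal
(6,5): no bracket -> illegal
(7,3): no bracket -> illegal
(7,4): flips 3 -> legal
(7,5): no bracket -> illegal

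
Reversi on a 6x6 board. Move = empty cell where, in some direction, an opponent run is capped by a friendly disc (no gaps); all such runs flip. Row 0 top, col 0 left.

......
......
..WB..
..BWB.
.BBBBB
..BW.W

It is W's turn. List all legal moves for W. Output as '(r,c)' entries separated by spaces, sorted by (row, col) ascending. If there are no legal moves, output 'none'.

Answer: (1,3) (2,4) (3,1) (3,5) (5,1)

Derivation:
(1,2): no bracket -> illegal
(1,3): flips 1 -> legal
(1,4): no bracket -> illegal
(2,1): no bracket -> illegal
(2,4): flips 1 -> legal
(2,5): no bracket -> illegal
(3,0): no bracket -> illegal
(3,1): flips 2 -> legal
(3,5): flips 3 -> legal
(4,0): no bracket -> illegal
(5,0): no bracket -> illegal
(5,1): flips 2 -> legal
(5,4): no bracket -> illegal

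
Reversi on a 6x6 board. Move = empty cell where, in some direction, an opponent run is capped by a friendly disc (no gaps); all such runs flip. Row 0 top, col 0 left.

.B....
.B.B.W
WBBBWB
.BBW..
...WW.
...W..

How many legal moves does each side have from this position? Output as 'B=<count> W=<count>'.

-- B to move --
(0,4): no bracket -> illegal
(0,5): flips 1 -> legal
(1,0): no bracket -> illegal
(1,4): no bracket -> illegal
(3,0): no bracket -> illegal
(3,4): flips 1 -> legal
(3,5): flips 1 -> legal
(4,2): no bracket -> illegal
(4,5): no bracket -> illegal
(5,2): no bracket -> illegal
(5,4): flips 1 -> legal
(5,5): flips 2 -> legal
B mobility = 5
-- W to move --
(0,0): flips 2 -> legal
(0,2): flips 2 -> legal
(0,3): flips 2 -> legal
(0,4): no bracket -> illegal
(1,0): flips 2 -> legal
(1,2): no bracket -> illegal
(1,4): no bracket -> illegal
(3,0): flips 2 -> legal
(3,4): no bracket -> illegal
(3,5): flips 1 -> legal
(4,0): no bracket -> illegal
(4,1): no bracket -> illegal
(4,2): flips 1 -> legal
W mobility = 7

Answer: B=5 W=7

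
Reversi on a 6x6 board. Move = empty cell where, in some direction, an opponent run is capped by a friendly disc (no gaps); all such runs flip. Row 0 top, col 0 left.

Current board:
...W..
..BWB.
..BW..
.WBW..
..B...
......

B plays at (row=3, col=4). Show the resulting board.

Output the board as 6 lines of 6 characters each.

Answer: ...W..
..BWB.
..BB..
.WBBB.
..B...
......

Derivation:
Place B at (3,4); scan 8 dirs for brackets.
Dir NW: opp run (2,3) capped by B -> flip
Dir N: first cell '.' (not opp) -> no flip
Dir NE: first cell '.' (not opp) -> no flip
Dir W: opp run (3,3) capped by B -> flip
Dir E: first cell '.' (not opp) -> no flip
Dir SW: first cell '.' (not opp) -> no flip
Dir S: first cell '.' (not opp) -> no flip
Dir SE: first cell '.' (not opp) -> no flip
All flips: (2,3) (3,3)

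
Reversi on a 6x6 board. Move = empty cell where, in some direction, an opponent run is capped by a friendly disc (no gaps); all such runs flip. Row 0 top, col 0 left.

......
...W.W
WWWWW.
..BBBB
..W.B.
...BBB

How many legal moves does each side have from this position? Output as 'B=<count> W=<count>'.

-- B to move --
(0,2): flips 2 -> legal
(0,3): flips 2 -> legal
(0,4): no bracket -> illegal
(0,5): no bracket -> illegal
(1,0): flips 1 -> legal
(1,1): flips 1 -> legal
(1,2): flips 2 -> legal
(1,4): flips 2 -> legal
(2,5): no bracket -> illegal
(3,0): no bracket -> illegal
(3,1): flips 1 -> legal
(4,1): no bracket -> illegal
(4,3): no bracket -> illegal
(5,1): flips 1 -> legal
(5,2): flips 1 -> legal
B mobility = 9
-- W to move --
(2,5): no bracket -> illegal
(3,1): no bracket -> illegal
(4,1): flips 1 -> legal
(4,3): flips 2 -> legal
(4,5): flips 1 -> legal
(5,2): no bracket -> illegal
W mobility = 3

Answer: B=9 W=3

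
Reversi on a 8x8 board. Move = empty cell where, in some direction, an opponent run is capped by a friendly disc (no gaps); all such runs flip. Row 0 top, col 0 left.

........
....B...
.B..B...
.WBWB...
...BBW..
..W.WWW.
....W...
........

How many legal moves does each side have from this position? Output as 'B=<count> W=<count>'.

-- B to move --
(2,0): no bracket -> illegal
(2,2): flips 1 -> legal
(2,3): flips 1 -> legal
(3,0): flips 1 -> legal
(3,5): no bracket -> illegal
(3,6): no bracket -> illegal
(4,0): no bracket -> illegal
(4,1): flips 1 -> legal
(4,2): flips 1 -> legal
(4,6): flips 1 -> legal
(4,7): no bracket -> illegal
(5,1): no bracket -> illegal
(5,3): no bracket -> illegal
(5,7): no bracket -> illegal
(6,1): flips 1 -> legal
(6,2): no bracket -> illegal
(6,3): no bracket -> illegal
(6,5): flips 1 -> legal
(6,6): flips 1 -> legal
(6,7): flips 2 -> legal
(7,3): no bracket -> illegal
(7,4): flips 2 -> legal
(7,5): no bracket -> illegal
B mobility = 11
-- W to move --
(0,3): no bracket -> illegal
(0,4): flips 4 -> legal
(0,5): no bracket -> illegal
(1,0): flips 3 -> legal
(1,1): flips 1 -> legal
(1,2): no bracket -> illegal
(1,3): no bracket -> illegal
(1,5): flips 1 -> legal
(2,0): no bracket -> illegal
(2,2): no bracket -> illegal
(2,3): flips 1 -> legal
(2,5): flips 2 -> legal
(3,0): no bracket -> illegal
(3,5): flips 1 -> legal
(4,1): no bracket -> illegal
(4,2): flips 2 -> legal
(5,3): flips 1 -> legal
W mobility = 9

Answer: B=11 W=9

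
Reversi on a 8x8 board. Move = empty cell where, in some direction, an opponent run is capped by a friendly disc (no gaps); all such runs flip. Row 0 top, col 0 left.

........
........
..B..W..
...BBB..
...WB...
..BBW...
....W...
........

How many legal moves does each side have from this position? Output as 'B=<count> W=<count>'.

-- B to move --
(1,4): no bracket -> illegal
(1,5): flips 1 -> legal
(1,6): flips 1 -> legal
(2,4): no bracket -> illegal
(2,6): no bracket -> illegal
(3,2): no bracket -> illegal
(3,6): no bracket -> illegal
(4,2): flips 1 -> legal
(4,5): no bracket -> illegal
(5,5): flips 1 -> legal
(6,3): no bracket -> illegal
(6,5): no bracket -> illegal
(7,3): no bracket -> illegal
(7,4): flips 2 -> legal
(7,5): flips 1 -> legal
B mobility = 6
-- W to move --
(1,1): no bracket -> illegal
(1,2): no bracket -> illegal
(1,3): no bracket -> illegal
(2,1): no bracket -> illegal
(2,3): flips 1 -> legal
(2,4): flips 2 -> legal
(2,6): no bracket -> illegal
(3,1): no bracket -> illegal
(3,2): no bracket -> illegal
(3,6): no bracket -> illegal
(4,1): no bracket -> illegal
(4,2): flips 1 -> legal
(4,5): flips 2 -> legal
(4,6): no bracket -> illegal
(5,1): flips 2 -> legal
(5,5): no bracket -> illegal
(6,1): flips 1 -> legal
(6,2): no bracket -> illegal
(6,3): flips 1 -> legal
W mobility = 7

Answer: B=6 W=7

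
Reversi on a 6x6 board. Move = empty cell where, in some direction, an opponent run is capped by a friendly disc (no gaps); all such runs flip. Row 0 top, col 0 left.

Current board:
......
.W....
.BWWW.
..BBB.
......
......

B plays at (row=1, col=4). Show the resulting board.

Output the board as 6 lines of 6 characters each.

Place B at (1,4); scan 8 dirs for brackets.
Dir NW: first cell '.' (not opp) -> no flip
Dir N: first cell '.' (not opp) -> no flip
Dir NE: first cell '.' (not opp) -> no flip
Dir W: first cell '.' (not opp) -> no flip
Dir E: first cell '.' (not opp) -> no flip
Dir SW: opp run (2,3) capped by B -> flip
Dir S: opp run (2,4) capped by B -> flip
Dir SE: first cell '.' (not opp) -> no flip
All flips: (2,3) (2,4)

Answer: ......
.W..B.
.BWBB.
..BBB.
......
......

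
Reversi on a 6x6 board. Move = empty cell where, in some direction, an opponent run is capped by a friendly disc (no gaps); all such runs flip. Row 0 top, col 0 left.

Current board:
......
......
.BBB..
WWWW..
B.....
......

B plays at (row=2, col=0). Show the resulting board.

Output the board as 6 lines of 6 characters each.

Answer: ......
......
BBBB..
BWWW..
B.....
......

Derivation:
Place B at (2,0); scan 8 dirs for brackets.
Dir NW: edge -> no flip
Dir N: first cell '.' (not opp) -> no flip
Dir NE: first cell '.' (not opp) -> no flip
Dir W: edge -> no flip
Dir E: first cell 'B' (not opp) -> no flip
Dir SW: edge -> no flip
Dir S: opp run (3,0) capped by B -> flip
Dir SE: opp run (3,1), next='.' -> no flip
All flips: (3,0)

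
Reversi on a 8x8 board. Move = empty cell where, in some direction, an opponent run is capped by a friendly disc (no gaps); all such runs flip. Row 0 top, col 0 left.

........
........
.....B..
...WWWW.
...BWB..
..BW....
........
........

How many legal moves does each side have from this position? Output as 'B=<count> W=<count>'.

-- B to move --
(2,2): no bracket -> illegal
(2,3): flips 2 -> legal
(2,4): no bracket -> illegal
(2,6): no bracket -> illegal
(2,7): flips 1 -> legal
(3,2): no bracket -> illegal
(3,7): no bracket -> illegal
(4,2): no bracket -> illegal
(4,6): no bracket -> illegal
(4,7): flips 1 -> legal
(5,4): flips 1 -> legal
(5,5): no bracket -> illegal
(6,2): no bracket -> illegal
(6,3): flips 1 -> legal
(6,4): no bracket -> illegal
B mobility = 5
-- W to move --
(1,4): flips 1 -> legal
(1,5): flips 1 -> legal
(1,6): flips 1 -> legal
(2,4): no bracket -> illegal
(2,6): no bracket -> illegal
(3,2): no bracket -> illegal
(4,1): no bracket -> illegal
(4,2): flips 1 -> legal
(4,6): flips 1 -> legal
(5,1): flips 1 -> legal
(5,4): flips 1 -> legal
(5,5): flips 1 -> legal
(5,6): flips 1 -> legal
(6,1): flips 2 -> legal
(6,2): no bracket -> illegal
(6,3): no bracket -> illegal
W mobility = 10

Answer: B=5 W=10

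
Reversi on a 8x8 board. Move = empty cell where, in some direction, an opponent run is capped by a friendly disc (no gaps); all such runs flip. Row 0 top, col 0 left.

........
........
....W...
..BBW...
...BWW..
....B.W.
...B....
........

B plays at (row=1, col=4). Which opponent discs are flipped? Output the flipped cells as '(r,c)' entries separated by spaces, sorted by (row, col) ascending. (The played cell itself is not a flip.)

Answer: (2,4) (3,4) (4,4)

Derivation:
Dir NW: first cell '.' (not opp) -> no flip
Dir N: first cell '.' (not opp) -> no flip
Dir NE: first cell '.' (not opp) -> no flip
Dir W: first cell '.' (not opp) -> no flip
Dir E: first cell '.' (not opp) -> no flip
Dir SW: first cell '.' (not opp) -> no flip
Dir S: opp run (2,4) (3,4) (4,4) capped by B -> flip
Dir SE: first cell '.' (not opp) -> no flip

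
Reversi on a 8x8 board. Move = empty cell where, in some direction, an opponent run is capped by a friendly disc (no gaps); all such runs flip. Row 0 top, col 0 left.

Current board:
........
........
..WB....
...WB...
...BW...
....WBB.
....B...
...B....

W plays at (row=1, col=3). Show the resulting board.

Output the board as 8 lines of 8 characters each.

Answer: ........
...W....
..WW....
...WB...
...BW...
....WBB.
....B...
...B....

Derivation:
Place W at (1,3); scan 8 dirs for brackets.
Dir NW: first cell '.' (not opp) -> no flip
Dir N: first cell '.' (not opp) -> no flip
Dir NE: first cell '.' (not opp) -> no flip
Dir W: first cell '.' (not opp) -> no flip
Dir E: first cell '.' (not opp) -> no flip
Dir SW: first cell 'W' (not opp) -> no flip
Dir S: opp run (2,3) capped by W -> flip
Dir SE: first cell '.' (not opp) -> no flip
All flips: (2,3)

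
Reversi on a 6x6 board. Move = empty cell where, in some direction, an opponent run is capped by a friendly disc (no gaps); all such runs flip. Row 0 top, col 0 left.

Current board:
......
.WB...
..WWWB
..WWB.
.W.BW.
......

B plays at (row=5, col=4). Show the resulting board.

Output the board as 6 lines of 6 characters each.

Place B at (5,4); scan 8 dirs for brackets.
Dir NW: first cell 'B' (not opp) -> no flip
Dir N: opp run (4,4) capped by B -> flip
Dir NE: first cell '.' (not opp) -> no flip
Dir W: first cell '.' (not opp) -> no flip
Dir E: first cell '.' (not opp) -> no flip
Dir SW: edge -> no flip
Dir S: edge -> no flip
Dir SE: edge -> no flip
All flips: (4,4)

Answer: ......
.WB...
..WWWB
..WWB.
.W.BB.
....B.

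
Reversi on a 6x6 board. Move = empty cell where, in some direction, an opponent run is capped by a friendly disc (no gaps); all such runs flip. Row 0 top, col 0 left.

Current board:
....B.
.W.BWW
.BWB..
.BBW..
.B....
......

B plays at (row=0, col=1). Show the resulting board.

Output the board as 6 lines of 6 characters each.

Place B at (0,1); scan 8 dirs for brackets.
Dir NW: edge -> no flip
Dir N: edge -> no flip
Dir NE: edge -> no flip
Dir W: first cell '.' (not opp) -> no flip
Dir E: first cell '.' (not opp) -> no flip
Dir SW: first cell '.' (not opp) -> no flip
Dir S: opp run (1,1) capped by B -> flip
Dir SE: first cell '.' (not opp) -> no flip
All flips: (1,1)

Answer: .B..B.
.B.BWW
.BWB..
.BBW..
.B....
......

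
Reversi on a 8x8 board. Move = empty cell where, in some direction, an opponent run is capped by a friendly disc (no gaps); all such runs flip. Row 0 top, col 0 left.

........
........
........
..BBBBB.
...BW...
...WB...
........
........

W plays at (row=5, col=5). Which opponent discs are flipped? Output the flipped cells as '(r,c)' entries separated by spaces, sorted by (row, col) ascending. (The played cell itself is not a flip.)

Answer: (5,4)

Derivation:
Dir NW: first cell 'W' (not opp) -> no flip
Dir N: first cell '.' (not opp) -> no flip
Dir NE: first cell '.' (not opp) -> no flip
Dir W: opp run (5,4) capped by W -> flip
Dir E: first cell '.' (not opp) -> no flip
Dir SW: first cell '.' (not opp) -> no flip
Dir S: first cell '.' (not opp) -> no flip
Dir SE: first cell '.' (not opp) -> no flip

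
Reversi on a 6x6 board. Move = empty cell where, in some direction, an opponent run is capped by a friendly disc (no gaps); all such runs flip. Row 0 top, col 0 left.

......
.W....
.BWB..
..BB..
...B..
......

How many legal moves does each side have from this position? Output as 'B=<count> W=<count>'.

Answer: B=3 W=5

Derivation:
-- B to move --
(0,0): flips 2 -> legal
(0,1): flips 1 -> legal
(0,2): no bracket -> illegal
(1,0): no bracket -> illegal
(1,2): flips 1 -> legal
(1,3): no bracket -> illegal
(2,0): no bracket -> illegal
(3,1): no bracket -> illegal
B mobility = 3
-- W to move --
(1,0): no bracket -> illegal
(1,2): no bracket -> illegal
(1,3): no bracket -> illegal
(1,4): no bracket -> illegal
(2,0): flips 1 -> legal
(2,4): flips 1 -> legal
(3,0): no bracket -> illegal
(3,1): flips 1 -> legal
(3,4): no bracket -> illegal
(4,1): no bracket -> illegal
(4,2): flips 1 -> legal
(4,4): flips 1 -> legal
(5,2): no bracket -> illegal
(5,3): no bracket -> illegal
(5,4): no bracket -> illegal
W mobility = 5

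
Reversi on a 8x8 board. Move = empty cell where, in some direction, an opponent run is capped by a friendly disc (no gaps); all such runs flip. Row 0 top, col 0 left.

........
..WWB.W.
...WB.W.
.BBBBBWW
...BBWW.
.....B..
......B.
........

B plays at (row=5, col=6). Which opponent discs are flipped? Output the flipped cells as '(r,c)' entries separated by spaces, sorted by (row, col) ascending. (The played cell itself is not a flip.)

Dir NW: opp run (4,5) capped by B -> flip
Dir N: opp run (4,6) (3,6) (2,6) (1,6), next='.' -> no flip
Dir NE: first cell '.' (not opp) -> no flip
Dir W: first cell 'B' (not opp) -> no flip
Dir E: first cell '.' (not opp) -> no flip
Dir SW: first cell '.' (not opp) -> no flip
Dir S: first cell 'B' (not opp) -> no flip
Dir SE: first cell '.' (not opp) -> no flip

Answer: (4,5)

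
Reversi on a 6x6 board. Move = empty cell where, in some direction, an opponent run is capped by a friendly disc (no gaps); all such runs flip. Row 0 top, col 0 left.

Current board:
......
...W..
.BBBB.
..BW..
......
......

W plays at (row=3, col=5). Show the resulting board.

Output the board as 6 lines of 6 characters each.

Place W at (3,5); scan 8 dirs for brackets.
Dir NW: opp run (2,4) capped by W -> flip
Dir N: first cell '.' (not opp) -> no flip
Dir NE: edge -> no flip
Dir W: first cell '.' (not opp) -> no flip
Dir E: edge -> no flip
Dir SW: first cell '.' (not opp) -> no flip
Dir S: first cell '.' (not opp) -> no flip
Dir SE: edge -> no flip
All flips: (2,4)

Answer: ......
...W..
.BBBW.
..BW.W
......
......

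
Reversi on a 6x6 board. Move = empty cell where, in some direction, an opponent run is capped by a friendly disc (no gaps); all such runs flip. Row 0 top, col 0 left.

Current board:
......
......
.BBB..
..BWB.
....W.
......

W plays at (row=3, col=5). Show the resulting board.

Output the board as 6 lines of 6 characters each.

Answer: ......
......
.BBB..
..BWWW
....W.
......

Derivation:
Place W at (3,5); scan 8 dirs for brackets.
Dir NW: first cell '.' (not opp) -> no flip
Dir N: first cell '.' (not opp) -> no flip
Dir NE: edge -> no flip
Dir W: opp run (3,4) capped by W -> flip
Dir E: edge -> no flip
Dir SW: first cell 'W' (not opp) -> no flip
Dir S: first cell '.' (not opp) -> no flip
Dir SE: edge -> no flip
All flips: (3,4)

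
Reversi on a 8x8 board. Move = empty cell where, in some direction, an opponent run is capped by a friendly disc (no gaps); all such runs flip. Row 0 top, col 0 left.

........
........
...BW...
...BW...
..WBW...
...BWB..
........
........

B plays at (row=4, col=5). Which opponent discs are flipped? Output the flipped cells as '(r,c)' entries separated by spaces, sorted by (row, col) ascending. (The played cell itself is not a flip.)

Dir NW: opp run (3,4) capped by B -> flip
Dir N: first cell '.' (not opp) -> no flip
Dir NE: first cell '.' (not opp) -> no flip
Dir W: opp run (4,4) capped by B -> flip
Dir E: first cell '.' (not opp) -> no flip
Dir SW: opp run (5,4), next='.' -> no flip
Dir S: first cell 'B' (not opp) -> no flip
Dir SE: first cell '.' (not opp) -> no flip

Answer: (3,4) (4,4)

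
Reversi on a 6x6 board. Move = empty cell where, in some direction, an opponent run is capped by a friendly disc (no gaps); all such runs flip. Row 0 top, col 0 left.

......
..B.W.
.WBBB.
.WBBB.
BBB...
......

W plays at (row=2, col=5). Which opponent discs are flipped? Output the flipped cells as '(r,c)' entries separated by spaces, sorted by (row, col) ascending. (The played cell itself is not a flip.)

Answer: (2,2) (2,3) (2,4)

Derivation:
Dir NW: first cell 'W' (not opp) -> no flip
Dir N: first cell '.' (not opp) -> no flip
Dir NE: edge -> no flip
Dir W: opp run (2,4) (2,3) (2,2) capped by W -> flip
Dir E: edge -> no flip
Dir SW: opp run (3,4), next='.' -> no flip
Dir S: first cell '.' (not opp) -> no flip
Dir SE: edge -> no flip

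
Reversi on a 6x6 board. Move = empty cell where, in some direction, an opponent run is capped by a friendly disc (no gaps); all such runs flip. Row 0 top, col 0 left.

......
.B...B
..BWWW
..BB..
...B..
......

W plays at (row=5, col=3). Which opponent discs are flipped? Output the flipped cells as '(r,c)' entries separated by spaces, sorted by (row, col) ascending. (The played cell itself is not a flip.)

Answer: (3,3) (4,3)

Derivation:
Dir NW: first cell '.' (not opp) -> no flip
Dir N: opp run (4,3) (3,3) capped by W -> flip
Dir NE: first cell '.' (not opp) -> no flip
Dir W: first cell '.' (not opp) -> no flip
Dir E: first cell '.' (not opp) -> no flip
Dir SW: edge -> no flip
Dir S: edge -> no flip
Dir SE: edge -> no flip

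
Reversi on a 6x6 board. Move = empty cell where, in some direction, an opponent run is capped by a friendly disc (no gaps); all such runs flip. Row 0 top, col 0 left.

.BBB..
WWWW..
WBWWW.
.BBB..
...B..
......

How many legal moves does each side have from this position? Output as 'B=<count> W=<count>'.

-- B to move --
(0,0): flips 2 -> legal
(0,4): flips 2 -> legal
(1,4): flips 1 -> legal
(1,5): flips 1 -> legal
(2,5): flips 3 -> legal
(3,0): no bracket -> illegal
(3,4): flips 2 -> legal
(3,5): flips 2 -> legal
B mobility = 7
-- W to move --
(0,0): no bracket -> illegal
(0,4): no bracket -> illegal
(1,4): no bracket -> illegal
(3,0): flips 1 -> legal
(3,4): no bracket -> illegal
(4,0): flips 1 -> legal
(4,1): flips 3 -> legal
(4,2): flips 3 -> legal
(4,4): flips 1 -> legal
(5,2): no bracket -> illegal
(5,3): flips 2 -> legal
(5,4): flips 3 -> legal
W mobility = 7

Answer: B=7 W=7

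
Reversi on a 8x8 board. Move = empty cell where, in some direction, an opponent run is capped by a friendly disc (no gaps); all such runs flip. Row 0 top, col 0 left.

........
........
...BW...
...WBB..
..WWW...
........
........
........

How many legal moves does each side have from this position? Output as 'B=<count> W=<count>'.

Answer: B=7 W=6

Derivation:
-- B to move --
(1,3): flips 1 -> legal
(1,4): flips 1 -> legal
(1,5): no bracket -> illegal
(2,2): no bracket -> illegal
(2,5): flips 1 -> legal
(3,1): no bracket -> illegal
(3,2): flips 1 -> legal
(4,1): no bracket -> illegal
(4,5): no bracket -> illegal
(5,1): no bracket -> illegal
(5,2): flips 1 -> legal
(5,3): flips 3 -> legal
(5,4): flips 1 -> legal
(5,5): no bracket -> illegal
B mobility = 7
-- W to move --
(1,2): no bracket -> illegal
(1,3): flips 1 -> legal
(1,4): no bracket -> illegal
(2,2): flips 1 -> legal
(2,5): flips 1 -> legal
(2,6): flips 1 -> legal
(3,2): no bracket -> illegal
(3,6): flips 2 -> legal
(4,5): no bracket -> illegal
(4,6): flips 1 -> legal
W mobility = 6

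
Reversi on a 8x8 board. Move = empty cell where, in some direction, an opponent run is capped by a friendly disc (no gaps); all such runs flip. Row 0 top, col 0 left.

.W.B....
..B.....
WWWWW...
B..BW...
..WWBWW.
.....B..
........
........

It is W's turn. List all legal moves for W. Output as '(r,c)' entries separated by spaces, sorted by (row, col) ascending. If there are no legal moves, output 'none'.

Answer: (0,2) (3,2) (4,0) (5,4) (6,4) (6,5) (6,6)

Derivation:
(0,2): flips 1 -> legal
(0,4): no bracket -> illegal
(1,1): no bracket -> illegal
(1,3): no bracket -> illegal
(1,4): no bracket -> illegal
(3,1): no bracket -> illegal
(3,2): flips 1 -> legal
(3,5): no bracket -> illegal
(4,0): flips 1 -> legal
(4,1): no bracket -> illegal
(5,3): no bracket -> illegal
(5,4): flips 1 -> legal
(5,6): no bracket -> illegal
(6,4): flips 1 -> legal
(6,5): flips 1 -> legal
(6,6): flips 3 -> legal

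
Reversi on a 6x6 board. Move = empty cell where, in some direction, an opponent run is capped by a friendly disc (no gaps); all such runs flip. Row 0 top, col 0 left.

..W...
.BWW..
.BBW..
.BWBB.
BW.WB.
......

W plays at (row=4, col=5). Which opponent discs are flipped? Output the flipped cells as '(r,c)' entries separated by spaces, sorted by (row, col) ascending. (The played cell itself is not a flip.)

Dir NW: opp run (3,4) capped by W -> flip
Dir N: first cell '.' (not opp) -> no flip
Dir NE: edge -> no flip
Dir W: opp run (4,4) capped by W -> flip
Dir E: edge -> no flip
Dir SW: first cell '.' (not opp) -> no flip
Dir S: first cell '.' (not opp) -> no flip
Dir SE: edge -> no flip

Answer: (3,4) (4,4)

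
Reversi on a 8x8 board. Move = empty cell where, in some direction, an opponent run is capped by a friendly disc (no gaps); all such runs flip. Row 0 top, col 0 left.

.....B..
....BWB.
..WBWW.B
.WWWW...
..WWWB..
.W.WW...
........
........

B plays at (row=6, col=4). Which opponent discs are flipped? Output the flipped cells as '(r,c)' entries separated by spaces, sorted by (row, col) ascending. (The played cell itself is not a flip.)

Answer: (2,4) (3,4) (4,4) (5,4)

Derivation:
Dir NW: opp run (5,3) (4,2) (3,1), next='.' -> no flip
Dir N: opp run (5,4) (4,4) (3,4) (2,4) capped by B -> flip
Dir NE: first cell '.' (not opp) -> no flip
Dir W: first cell '.' (not opp) -> no flip
Dir E: first cell '.' (not opp) -> no flip
Dir SW: first cell '.' (not opp) -> no flip
Dir S: first cell '.' (not opp) -> no flip
Dir SE: first cell '.' (not opp) -> no flip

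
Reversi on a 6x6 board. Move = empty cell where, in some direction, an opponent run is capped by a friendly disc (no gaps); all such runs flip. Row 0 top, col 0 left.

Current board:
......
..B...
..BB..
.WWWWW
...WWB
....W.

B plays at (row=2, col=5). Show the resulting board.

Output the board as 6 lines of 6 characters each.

Place B at (2,5); scan 8 dirs for brackets.
Dir NW: first cell '.' (not opp) -> no flip
Dir N: first cell '.' (not opp) -> no flip
Dir NE: edge -> no flip
Dir W: first cell '.' (not opp) -> no flip
Dir E: edge -> no flip
Dir SW: opp run (3,4) (4,3), next='.' -> no flip
Dir S: opp run (3,5) capped by B -> flip
Dir SE: edge -> no flip
All flips: (3,5)

Answer: ......
..B...
..BB.B
.WWWWB
...WWB
....W.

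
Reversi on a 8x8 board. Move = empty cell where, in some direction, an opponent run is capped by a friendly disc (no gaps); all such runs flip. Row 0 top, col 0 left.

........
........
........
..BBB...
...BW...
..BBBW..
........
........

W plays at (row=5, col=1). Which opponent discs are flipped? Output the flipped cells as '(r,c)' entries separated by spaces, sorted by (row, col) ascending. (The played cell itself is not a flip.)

Answer: (5,2) (5,3) (5,4)

Derivation:
Dir NW: first cell '.' (not opp) -> no flip
Dir N: first cell '.' (not opp) -> no flip
Dir NE: first cell '.' (not opp) -> no flip
Dir W: first cell '.' (not opp) -> no flip
Dir E: opp run (5,2) (5,3) (5,4) capped by W -> flip
Dir SW: first cell '.' (not opp) -> no flip
Dir S: first cell '.' (not opp) -> no flip
Dir SE: first cell '.' (not opp) -> no flip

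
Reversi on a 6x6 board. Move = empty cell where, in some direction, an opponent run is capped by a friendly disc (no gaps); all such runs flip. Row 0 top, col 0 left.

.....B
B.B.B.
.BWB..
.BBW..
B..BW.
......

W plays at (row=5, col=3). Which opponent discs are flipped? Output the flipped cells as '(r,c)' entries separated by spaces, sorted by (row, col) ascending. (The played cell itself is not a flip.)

Dir NW: first cell '.' (not opp) -> no flip
Dir N: opp run (4,3) capped by W -> flip
Dir NE: first cell 'W' (not opp) -> no flip
Dir W: first cell '.' (not opp) -> no flip
Dir E: first cell '.' (not opp) -> no flip
Dir SW: edge -> no flip
Dir S: edge -> no flip
Dir SE: edge -> no flip

Answer: (4,3)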